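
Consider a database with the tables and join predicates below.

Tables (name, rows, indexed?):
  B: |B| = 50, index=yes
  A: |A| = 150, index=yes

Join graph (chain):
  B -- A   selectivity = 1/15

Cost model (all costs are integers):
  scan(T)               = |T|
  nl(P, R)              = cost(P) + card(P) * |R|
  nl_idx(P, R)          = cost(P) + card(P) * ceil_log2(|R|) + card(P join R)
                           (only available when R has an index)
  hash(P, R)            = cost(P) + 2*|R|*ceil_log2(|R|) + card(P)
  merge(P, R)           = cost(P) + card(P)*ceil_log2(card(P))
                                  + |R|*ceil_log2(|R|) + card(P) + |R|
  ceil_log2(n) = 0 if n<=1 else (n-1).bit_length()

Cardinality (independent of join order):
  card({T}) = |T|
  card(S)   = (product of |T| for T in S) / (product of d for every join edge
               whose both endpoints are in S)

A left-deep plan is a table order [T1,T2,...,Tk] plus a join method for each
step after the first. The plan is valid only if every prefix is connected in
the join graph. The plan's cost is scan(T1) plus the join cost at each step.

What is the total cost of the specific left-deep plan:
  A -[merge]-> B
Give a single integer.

step 1: scan A: cost=150, card=150
step 2: join B via merge
    card(P join B) = 150*50/(15) = 500
    cost = 150 + 150*8 + 50*6 + 150 + 50 = 1850

1850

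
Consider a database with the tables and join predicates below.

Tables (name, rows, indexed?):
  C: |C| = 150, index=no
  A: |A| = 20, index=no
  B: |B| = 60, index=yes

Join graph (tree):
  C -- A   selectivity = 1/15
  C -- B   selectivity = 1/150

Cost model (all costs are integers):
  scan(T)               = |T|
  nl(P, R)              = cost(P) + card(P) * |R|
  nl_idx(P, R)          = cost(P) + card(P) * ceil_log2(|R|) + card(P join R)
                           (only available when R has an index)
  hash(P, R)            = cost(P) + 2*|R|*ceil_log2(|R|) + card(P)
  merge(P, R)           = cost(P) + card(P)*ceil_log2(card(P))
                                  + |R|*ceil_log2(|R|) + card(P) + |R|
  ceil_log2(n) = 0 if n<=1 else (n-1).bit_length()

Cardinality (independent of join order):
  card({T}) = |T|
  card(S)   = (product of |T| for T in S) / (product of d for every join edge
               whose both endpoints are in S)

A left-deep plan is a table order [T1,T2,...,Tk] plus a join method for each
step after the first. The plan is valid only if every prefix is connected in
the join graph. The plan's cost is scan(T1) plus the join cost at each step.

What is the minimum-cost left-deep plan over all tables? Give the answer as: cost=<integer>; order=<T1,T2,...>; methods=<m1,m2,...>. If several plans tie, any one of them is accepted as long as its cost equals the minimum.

Selinger DP (subsets sized 1..n):
  {C}: scan cost=150, card=150
  {A}: scan cost=20, card=20
  {B}: scan cost=60, card=60
  {AC}: card=200; try (A,hash)→500, (C,merge)→1490, (A,merge)→1620, (C,hash)→2440, (C,nl)→3020, (A,nl)→3150; best=500 via (A,hash)
  {BC}: card=60; try (B,hash)→1020, (B,nl_idx)→1110, (C,merge)→1830, (B,merge)→1920, (C,hash)→2520, (C,nl)→9060 …(+1); best=1020 via (B,hash)
  {ABC}: card=80; try (A,hash)→1280, (B,hash)→1420, (A,merge)→1560, (B,nl_idx)→1780, (A,nl)→2220, (B,merge)→2720 …(+1); best=1280 via (A,hash)

cost=1280; order=C,B,A; methods=hash,hash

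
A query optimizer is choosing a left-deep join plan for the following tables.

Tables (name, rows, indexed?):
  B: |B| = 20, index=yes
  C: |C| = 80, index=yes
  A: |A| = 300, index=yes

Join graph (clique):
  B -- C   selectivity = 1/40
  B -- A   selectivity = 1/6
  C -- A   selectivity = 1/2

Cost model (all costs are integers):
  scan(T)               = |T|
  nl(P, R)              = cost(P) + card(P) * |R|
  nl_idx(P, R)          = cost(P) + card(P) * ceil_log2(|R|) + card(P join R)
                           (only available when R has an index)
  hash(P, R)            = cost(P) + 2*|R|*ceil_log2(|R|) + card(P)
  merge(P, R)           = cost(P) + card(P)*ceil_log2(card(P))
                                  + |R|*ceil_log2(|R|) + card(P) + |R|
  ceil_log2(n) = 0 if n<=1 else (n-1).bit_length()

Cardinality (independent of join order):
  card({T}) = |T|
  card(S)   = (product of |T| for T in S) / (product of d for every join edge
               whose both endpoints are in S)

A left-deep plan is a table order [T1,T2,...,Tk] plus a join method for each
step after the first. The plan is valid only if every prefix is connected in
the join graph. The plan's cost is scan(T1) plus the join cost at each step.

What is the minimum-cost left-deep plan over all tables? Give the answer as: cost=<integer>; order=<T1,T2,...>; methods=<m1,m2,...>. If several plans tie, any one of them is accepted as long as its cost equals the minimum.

cost=1560; order=B,C,A; methods=nl_idx,nl_idx

Selinger DP (subsets sized 1..n):
  {B}: scan cost=20, card=20
  {C}: scan cost=80, card=80
  {A}: scan cost=300, card=300
  {BC}: card=40; try (C,nl_idx)→200, (B,hash)→360, (B,nl_idx)→520, (C,merge)→780, (B,merge)→840, (C,hash)→1160 …(+2); best=200 via (C,nl_idx)
  {AB}: card=1000; try (B,hash)→800, (A,nl_idx)→1200, (B,nl_idx)→2800, (A,merge)→3140, (B,merge)→3420, (A,hash)→5440 …(+2); best=800 via (B,hash)
  {AC}: card=12000; try (C,hash)→1720, (A,merge)→3720, (C,merge)→3940, (A,hash)→5560, (A,nl_idx)→12800, (C,nl_idx)→14400 …(+2); best=1720 via (C,hash)
  {ABC}: card=1000; try (A,nl_idx)→1560, (C,hash)→2920, (A,merge)→3480, (A,hash)→5640, (C,nl_idx)→8800, (A,nl)→12200 …(+6); best=1560 via (A,nl_idx)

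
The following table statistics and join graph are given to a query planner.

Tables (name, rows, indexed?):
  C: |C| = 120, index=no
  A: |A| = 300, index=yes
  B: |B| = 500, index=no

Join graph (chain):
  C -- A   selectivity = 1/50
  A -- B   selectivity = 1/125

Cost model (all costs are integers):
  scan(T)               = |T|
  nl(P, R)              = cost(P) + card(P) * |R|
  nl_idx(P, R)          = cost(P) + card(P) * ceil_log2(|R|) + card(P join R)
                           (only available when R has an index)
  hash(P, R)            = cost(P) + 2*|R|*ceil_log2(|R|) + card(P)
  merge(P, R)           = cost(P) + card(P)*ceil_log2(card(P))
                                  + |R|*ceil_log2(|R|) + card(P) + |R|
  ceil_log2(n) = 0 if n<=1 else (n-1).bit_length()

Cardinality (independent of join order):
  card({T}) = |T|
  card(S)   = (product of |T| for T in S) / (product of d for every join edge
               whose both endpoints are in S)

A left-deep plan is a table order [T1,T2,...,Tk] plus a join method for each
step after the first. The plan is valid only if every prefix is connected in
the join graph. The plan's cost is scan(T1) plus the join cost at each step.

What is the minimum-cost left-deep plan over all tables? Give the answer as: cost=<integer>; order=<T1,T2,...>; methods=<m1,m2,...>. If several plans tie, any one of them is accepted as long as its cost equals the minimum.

Selinger DP (subsets sized 1..n):
  {C}: scan cost=120, card=120
  {A}: scan cost=300, card=300
  {B}: scan cost=500, card=500
  {AC}: card=720; try (A,nl_idx)→1920, (C,hash)→2280, (A,merge)→4080, (C,merge)→4260, (A,hash)→5640, (A,nl)→36120 …(+1); best=1920 via (A,nl_idx)
  {AB}: card=1200; try (A,nl_idx)→6200, (A,hash)→6400, (B,merge)→8300, (A,merge)→8500, (B,hash)→9600, (B,nl)→150300 …(+1); best=6200 via (A,nl_idx)
  {ABC}: card=2880; try (C,hash)→9080, (B,hash)→11640, (B,merge)→14840, (C,merge)→21560, (C,nl)→150200, (B,nl)→361920; best=9080 via (C,hash)

cost=9080; order=B,A,C; methods=nl_idx,hash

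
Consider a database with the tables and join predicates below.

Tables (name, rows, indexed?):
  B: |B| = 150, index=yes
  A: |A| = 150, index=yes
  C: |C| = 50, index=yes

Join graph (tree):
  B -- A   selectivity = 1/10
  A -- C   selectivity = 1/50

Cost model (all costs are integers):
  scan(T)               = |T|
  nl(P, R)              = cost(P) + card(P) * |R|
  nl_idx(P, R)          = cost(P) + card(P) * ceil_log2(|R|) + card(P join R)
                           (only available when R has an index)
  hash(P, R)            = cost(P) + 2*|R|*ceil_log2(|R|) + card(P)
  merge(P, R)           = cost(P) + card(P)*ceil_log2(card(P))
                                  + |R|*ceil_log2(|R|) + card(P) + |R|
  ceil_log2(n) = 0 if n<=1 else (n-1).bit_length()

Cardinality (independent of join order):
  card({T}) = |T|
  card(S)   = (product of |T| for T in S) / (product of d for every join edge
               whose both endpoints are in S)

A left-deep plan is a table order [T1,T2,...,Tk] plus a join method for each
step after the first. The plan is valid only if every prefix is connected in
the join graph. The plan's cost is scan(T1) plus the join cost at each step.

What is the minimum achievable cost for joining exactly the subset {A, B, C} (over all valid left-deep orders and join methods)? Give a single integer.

3150

Selinger DP over subsets of {A,B,C}:
  {B}: scan cost=150, card=150
  {A}: scan cost=150, card=150
  {C}: scan cost=50, card=50
  {AB}: card=2250; try (B,hash)→2700, (A,hash)→2700, (B,merge)→2850, (A,merge)→2850, (B,nl_idx)→3600, (A,nl_idx)→3600 …(+2); best=2700 via (B,hash)
  {AC}: card=150; try (A,nl_idx)→600, (C,hash)→900, (C,nl_idx)→1200, (A,merge)→1750, (C,merge)→1850, (A,hash)→2500 …(+2); best=600 via (A,nl_idx)
  {ABC}: card=2250; try (B,hash)→3150, (B,merge)→3300, (B,nl_idx)→4050, (C,hash)→5550, (C,nl_idx)→18450, (B,nl)→23100 …(+2); best=3150 via (B,hash)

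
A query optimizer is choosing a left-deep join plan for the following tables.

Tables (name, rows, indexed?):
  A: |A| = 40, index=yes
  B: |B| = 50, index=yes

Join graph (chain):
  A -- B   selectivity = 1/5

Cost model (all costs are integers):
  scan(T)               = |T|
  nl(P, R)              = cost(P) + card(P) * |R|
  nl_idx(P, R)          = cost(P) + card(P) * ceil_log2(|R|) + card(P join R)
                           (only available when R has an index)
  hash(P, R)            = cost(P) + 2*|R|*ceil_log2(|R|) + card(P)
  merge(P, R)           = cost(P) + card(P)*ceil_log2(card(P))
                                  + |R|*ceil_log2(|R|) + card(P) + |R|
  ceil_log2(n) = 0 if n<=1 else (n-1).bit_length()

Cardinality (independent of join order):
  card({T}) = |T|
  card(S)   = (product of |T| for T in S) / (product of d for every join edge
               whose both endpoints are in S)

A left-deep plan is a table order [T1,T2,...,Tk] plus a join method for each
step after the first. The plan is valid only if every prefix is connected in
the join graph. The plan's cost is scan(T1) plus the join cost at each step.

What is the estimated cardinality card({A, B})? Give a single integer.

400

Tables in S: A(40), B(50)
Edges inside S: A-B(d=5)
numerator = 40 * 50 = 2000
denominator = 5 = 5
card(S) = 2000 / 5 = 400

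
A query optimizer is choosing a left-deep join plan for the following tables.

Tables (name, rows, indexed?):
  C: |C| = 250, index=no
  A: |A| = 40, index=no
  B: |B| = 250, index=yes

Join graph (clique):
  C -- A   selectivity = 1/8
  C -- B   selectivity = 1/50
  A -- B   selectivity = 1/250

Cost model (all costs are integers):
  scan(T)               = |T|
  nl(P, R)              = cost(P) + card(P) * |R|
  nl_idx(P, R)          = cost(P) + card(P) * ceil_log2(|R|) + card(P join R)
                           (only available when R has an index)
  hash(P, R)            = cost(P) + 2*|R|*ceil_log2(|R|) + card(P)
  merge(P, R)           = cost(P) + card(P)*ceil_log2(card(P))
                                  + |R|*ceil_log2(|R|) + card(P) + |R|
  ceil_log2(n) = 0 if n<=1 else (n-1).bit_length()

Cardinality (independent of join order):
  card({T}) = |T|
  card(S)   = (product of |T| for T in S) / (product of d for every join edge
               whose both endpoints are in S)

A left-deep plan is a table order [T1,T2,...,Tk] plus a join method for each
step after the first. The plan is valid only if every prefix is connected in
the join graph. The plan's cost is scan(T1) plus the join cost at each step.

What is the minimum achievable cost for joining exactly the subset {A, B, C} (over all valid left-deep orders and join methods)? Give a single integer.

Selinger DP over subsets of {A,B,C}:
  {C}: scan cost=250, card=250
  {A}: scan cost=40, card=40
  {B}: scan cost=250, card=250
  {AC}: card=1250; try (A,hash)→980, (C,merge)→2570, (A,merge)→2780, (C,hash)→4080, (C,nl)→10040, (A,nl)→10250; best=980 via (A,hash)
  {BC}: card=1250; try (B,nl_idx)→3500, (C,hash)→4500, (B,hash)→4500, (C,merge)→4750, (B,merge)→4750, (C,nl)→62750 …(+1); best=3500 via (B,nl_idx)
  {AB}: card=40; try (B,nl_idx)→400, (A,hash)→980, (B,merge)→2570, (A,merge)→2780, (B,hash)→4080, (B,nl)→10040 …(+1); best=400 via (B,nl_idx)
  {ABC}: card=25; try (C,merge)→2930, (C,hash)→4440, (A,hash)→5230, (B,hash)→6230, (C,nl)→10400, (B,nl_idx)→11005 …(+4); best=2930 via (C,merge)

2930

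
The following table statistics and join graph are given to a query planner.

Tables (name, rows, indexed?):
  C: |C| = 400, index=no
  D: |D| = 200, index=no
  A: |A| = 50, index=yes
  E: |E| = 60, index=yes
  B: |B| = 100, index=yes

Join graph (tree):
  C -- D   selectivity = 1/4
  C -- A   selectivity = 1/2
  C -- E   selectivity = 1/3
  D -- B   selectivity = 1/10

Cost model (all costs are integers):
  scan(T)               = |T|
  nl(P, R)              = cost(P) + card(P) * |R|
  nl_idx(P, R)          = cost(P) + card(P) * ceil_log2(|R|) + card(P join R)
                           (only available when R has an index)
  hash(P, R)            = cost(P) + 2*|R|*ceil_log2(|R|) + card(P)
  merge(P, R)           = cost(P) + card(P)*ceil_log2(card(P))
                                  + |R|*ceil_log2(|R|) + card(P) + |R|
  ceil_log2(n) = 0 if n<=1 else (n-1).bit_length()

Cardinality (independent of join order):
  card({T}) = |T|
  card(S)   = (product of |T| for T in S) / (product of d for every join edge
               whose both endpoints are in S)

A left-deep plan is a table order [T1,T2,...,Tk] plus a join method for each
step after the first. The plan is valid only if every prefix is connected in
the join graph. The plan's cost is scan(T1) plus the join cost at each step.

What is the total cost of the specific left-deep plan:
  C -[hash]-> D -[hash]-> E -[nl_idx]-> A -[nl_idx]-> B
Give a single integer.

step 1: scan C: cost=400, card=400
step 2: join D via hash
    card(P join D) = 400*200/(4) = 20000
    cost = 400 + 2*200*8 + 400 = 4000
step 3: join E via hash
    card(P join E) = 20000*60/(3) = 400000
    cost = 4000 + 2*60*6 + 20000 = 24720
step 4: join A via nl_idx
    card(P join A) = 400000*50/(2) = 10000000
    cost = 24720 + 400000*6 + 10000000 = 12424720
step 5: join B via nl_idx
    card(P join B) = 10000000*100/(10) = 100000000
    cost = 12424720 + 10000000*7 + 100000000 = 182424720

182424720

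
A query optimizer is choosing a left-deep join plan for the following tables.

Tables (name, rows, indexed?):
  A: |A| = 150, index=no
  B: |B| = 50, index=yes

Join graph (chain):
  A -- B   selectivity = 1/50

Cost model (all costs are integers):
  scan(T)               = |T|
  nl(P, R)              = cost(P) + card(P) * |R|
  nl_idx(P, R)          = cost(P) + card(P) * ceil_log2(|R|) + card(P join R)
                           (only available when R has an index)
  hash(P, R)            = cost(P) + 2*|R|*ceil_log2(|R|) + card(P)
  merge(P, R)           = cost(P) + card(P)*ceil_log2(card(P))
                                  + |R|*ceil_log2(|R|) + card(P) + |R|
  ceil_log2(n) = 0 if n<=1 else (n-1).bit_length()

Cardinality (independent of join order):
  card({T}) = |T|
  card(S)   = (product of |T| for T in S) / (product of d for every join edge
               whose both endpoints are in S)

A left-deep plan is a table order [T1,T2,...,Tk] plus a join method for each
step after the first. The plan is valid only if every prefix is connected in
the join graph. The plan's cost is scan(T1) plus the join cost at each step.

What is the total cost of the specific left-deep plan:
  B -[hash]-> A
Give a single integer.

step 1: scan B: cost=50, card=50
step 2: join A via hash
    card(P join A) = 50*150/(50) = 150
    cost = 50 + 2*150*8 + 50 = 2500

2500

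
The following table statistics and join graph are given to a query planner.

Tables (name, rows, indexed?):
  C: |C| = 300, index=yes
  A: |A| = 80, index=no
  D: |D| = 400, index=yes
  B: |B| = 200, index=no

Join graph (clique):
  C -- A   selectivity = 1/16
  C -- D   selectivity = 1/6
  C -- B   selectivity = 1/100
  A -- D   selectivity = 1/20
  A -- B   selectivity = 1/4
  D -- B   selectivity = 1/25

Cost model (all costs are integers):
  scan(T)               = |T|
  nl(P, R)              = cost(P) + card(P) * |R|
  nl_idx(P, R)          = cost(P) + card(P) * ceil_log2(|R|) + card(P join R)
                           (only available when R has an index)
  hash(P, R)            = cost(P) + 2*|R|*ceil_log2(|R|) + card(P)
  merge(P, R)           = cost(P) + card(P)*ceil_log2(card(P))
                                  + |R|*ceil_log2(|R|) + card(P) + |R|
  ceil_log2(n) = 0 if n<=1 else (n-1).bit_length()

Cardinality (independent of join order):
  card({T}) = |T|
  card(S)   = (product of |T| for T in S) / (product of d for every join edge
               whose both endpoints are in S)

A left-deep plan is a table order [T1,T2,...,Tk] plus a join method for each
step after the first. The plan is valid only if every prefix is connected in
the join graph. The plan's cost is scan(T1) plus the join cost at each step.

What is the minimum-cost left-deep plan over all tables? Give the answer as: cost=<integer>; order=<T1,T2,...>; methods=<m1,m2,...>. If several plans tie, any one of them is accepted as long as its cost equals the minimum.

cost=11170; order=B,C,A,D; methods=nl_idx,hash,nl_idx

Selinger DP (subsets sized 1..n):
  {C}: scan cost=300, card=300
  {A}: scan cost=80, card=80
  {D}: scan cost=400, card=400
  {B}: scan cost=200, card=200
  {AC}: card=1500; try (A,hash)→1720, (C,nl_idx)→2300, (C,merge)→3720, (A,merge)→3940, (C,hash)→5560, (C,nl)→24080 …(+1); best=1720 via (A,hash)
  {CD}: card=20000; try (C,hash)→6200, (D,merge)→7300, (C,merge)→7400, (D,hash)→7800, (D,nl_idx)→23000, (C,nl_idx)→24000 …(+2); best=6200 via (C,hash)
  {BC}: card=600; try (C,nl_idx)→2600, (B,hash)→3800, (C,merge)→5000, (B,merge)→5100, (C,hash)→5800, (C,nl)→60200 …(+1); best=2600 via (C,nl_idx)
  {AD}: card=1600; try (A,hash)→1920, (D,nl_idx)→2400, (D,merge)→4720, (A,merge)→5040, (D,hash)→7360, (D,nl)→32080 …(+1); best=1920 via (A,hash)
  {AB}: card=4000; try (A,hash)→1520, (B,merge)→2520, (A,merge)→2640, (B,hash)→3360, (B,nl)→16080, (A,nl)→16200; best=1520 via (A,hash)
  {BD}: card=3200; try (B,hash)→4000, (D,nl_idx)→5200, (D,merge)→6000, (B,merge)→6200, (D,hash)→7600, (D,nl)→80200 …(+1); best=4000 via (B,hash)
  {ACD}: card=5000; try (C,hash)→8920, (D,hash)→10420, (D,nl_idx)→20220, (C,nl_idx)→21320, (D,merge)→23720, (C,merge)→24120 …(+5); best=8920 via (C,hash)
  {ABC}: card=750; try (A,hash)→4320, (B,hash)→6420, (A,merge)→9840, (C,hash)→10920, (B,merge)→21520, (C,nl_idx)→38270 …(+4); best=4320 via (A,hash)
  {BCD}: card=1600; try (D,nl_idx)→9600, (D,hash)→10400, (C,hash)→12600, (D,merge)→13200, (B,hash)→29400, (C,nl_idx)→34400 …(+5); best=9600 via (D,nl_idx)
  {ABD}: card=3200; try (B,hash)→6720, (A,hash)→8320, (D,hash)→12720, (B,merge)→22920, (D,nl_idx)→40720, (A,merge)→46240 …(+4); best=6720 via (B,hash)
  {ABCD}: card=100; try (D,nl_idx)→11170, (D,hash)→12270, (A,hash)→12320, (C,hash)→15320, (D,merge)→16570, (B,hash)→17120 …(+8); best=11170 via (D,nl_idx)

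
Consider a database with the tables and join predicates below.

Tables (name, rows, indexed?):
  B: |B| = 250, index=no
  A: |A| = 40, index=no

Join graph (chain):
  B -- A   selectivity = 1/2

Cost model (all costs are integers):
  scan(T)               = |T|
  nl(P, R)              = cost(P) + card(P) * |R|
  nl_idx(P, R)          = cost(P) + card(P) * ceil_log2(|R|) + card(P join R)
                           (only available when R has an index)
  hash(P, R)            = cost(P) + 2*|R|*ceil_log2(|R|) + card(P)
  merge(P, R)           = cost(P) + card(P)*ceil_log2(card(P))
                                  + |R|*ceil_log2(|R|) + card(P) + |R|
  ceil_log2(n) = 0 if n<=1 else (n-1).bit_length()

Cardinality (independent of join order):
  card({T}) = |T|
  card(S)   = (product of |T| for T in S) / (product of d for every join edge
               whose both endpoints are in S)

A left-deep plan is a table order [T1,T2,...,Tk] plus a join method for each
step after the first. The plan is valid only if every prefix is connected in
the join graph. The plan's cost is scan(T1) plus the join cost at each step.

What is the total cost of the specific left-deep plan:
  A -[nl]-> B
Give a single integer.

10040

step 1: scan A: cost=40, card=40
step 2: join B via nl
    card(P join B) = 40*250/(2) = 5000
    cost = 40 + 40*250 = 10040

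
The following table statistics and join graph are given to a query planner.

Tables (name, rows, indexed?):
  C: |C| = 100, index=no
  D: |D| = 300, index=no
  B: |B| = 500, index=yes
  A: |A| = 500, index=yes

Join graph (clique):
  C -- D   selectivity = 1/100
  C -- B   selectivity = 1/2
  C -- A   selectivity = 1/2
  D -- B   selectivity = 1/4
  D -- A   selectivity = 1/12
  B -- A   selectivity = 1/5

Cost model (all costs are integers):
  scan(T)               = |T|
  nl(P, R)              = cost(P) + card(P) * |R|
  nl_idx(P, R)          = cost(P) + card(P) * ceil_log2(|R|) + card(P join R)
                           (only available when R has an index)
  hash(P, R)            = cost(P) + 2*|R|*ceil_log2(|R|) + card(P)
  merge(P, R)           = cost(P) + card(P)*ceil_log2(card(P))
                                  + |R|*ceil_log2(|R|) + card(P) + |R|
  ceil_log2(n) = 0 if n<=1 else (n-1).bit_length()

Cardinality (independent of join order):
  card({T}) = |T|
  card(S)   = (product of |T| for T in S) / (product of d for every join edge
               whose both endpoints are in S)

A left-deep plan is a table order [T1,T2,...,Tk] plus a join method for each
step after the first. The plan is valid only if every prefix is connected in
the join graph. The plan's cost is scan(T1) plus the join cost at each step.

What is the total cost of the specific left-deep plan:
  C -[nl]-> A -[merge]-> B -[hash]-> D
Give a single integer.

1710500

step 1: scan C: cost=100, card=100
step 2: join A via nl
    card(P join A) = 100*500/(2) = 25000
    cost = 100 + 100*500 = 50100
step 3: join B via merge
    card(P join B) = 25000*500/(2*5) = 1250000
    cost = 50100 + 25000*15 + 500*9 + 25000 + 500 = 455100
step 4: join D via hash
    card(P join D) = 1250000*300/(100*4*12) = 78125
    cost = 455100 + 2*300*9 + 1250000 = 1710500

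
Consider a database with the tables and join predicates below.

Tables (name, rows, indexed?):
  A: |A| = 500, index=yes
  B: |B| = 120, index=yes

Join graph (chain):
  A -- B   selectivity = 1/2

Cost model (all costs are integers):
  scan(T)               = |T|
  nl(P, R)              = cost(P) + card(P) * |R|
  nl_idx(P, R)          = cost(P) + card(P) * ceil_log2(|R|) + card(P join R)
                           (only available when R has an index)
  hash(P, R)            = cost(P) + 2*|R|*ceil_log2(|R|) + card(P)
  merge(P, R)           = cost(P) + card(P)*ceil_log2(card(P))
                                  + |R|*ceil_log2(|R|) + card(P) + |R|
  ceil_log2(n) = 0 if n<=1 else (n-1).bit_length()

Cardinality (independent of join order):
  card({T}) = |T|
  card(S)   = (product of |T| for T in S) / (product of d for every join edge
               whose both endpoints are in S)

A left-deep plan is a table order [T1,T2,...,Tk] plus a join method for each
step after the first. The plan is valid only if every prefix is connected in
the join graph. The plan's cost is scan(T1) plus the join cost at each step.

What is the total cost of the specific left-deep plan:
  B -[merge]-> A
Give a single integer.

step 1: scan B: cost=120, card=120
step 2: join A via merge
    card(P join A) = 120*500/(2) = 30000
    cost = 120 + 120*7 + 500*9 + 120 + 500 = 6080

6080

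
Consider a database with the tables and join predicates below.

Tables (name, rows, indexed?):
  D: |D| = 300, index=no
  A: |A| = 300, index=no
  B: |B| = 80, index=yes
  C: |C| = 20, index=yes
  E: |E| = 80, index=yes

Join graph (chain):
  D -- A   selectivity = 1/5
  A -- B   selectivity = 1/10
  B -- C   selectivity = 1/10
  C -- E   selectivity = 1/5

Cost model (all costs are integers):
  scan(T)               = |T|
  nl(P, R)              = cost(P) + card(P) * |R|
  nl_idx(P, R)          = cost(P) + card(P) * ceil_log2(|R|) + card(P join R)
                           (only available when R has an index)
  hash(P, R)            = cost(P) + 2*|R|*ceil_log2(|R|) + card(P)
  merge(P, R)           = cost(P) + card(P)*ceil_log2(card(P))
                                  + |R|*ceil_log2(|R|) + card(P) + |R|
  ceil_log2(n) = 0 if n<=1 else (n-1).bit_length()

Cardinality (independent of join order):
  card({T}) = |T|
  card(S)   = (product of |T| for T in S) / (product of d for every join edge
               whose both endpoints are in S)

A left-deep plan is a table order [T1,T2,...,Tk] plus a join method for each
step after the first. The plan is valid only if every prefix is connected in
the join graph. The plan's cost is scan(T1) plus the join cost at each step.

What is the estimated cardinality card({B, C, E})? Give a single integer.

Tables in S: B(80), C(20), E(80)
Edges inside S: B-C(d=10), C-E(d=5)
numerator = 80 * 20 * 80 = 128000
denominator = 10 * 5 = 50
card(S) = 128000 / 50 = 2560

2560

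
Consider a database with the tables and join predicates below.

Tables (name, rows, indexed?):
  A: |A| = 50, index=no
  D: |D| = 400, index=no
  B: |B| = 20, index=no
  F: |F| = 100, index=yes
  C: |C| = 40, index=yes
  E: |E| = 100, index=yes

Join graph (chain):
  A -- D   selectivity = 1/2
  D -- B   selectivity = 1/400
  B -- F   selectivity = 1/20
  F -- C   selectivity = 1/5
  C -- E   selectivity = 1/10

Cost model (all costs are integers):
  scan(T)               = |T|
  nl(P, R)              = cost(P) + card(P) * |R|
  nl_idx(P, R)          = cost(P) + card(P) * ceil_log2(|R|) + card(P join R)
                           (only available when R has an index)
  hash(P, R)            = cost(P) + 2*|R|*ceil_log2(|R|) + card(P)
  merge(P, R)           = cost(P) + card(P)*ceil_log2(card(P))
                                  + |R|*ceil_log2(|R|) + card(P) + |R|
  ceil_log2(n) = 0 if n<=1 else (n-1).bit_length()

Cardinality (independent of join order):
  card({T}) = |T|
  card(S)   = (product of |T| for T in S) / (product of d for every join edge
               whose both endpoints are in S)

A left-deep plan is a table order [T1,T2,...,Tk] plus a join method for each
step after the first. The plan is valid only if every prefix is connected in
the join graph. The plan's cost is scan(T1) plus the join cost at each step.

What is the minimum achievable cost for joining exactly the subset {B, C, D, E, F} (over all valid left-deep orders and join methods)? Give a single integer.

4020

Selinger DP over subsets of {B,C,D,E,F}:
  {D}: scan cost=400, card=400
  {B}: scan cost=20, card=20
  {F}: scan cost=100, card=100
  {C}: scan cost=40, card=40
  {E}: scan cost=100, card=100
  {BD}: card=20; try (B,hash)→1000, (D,merge)→4140, (B,merge)→4520, (D,hash)→7240, (D,nl)→8020, (B,nl)→8400; best=1000 via (B,hash)
  {BF}: card=100; try (F,nl_idx)→260, (B,hash)→400, (F,merge)→940, (B,merge)→1020, (F,hash)→1440, (F,nl)→2020 …(+1); best=260 via (F,nl_idx)
  {CF}: card=800; try (C,hash)→680, (F,merge)→1120, (F,nl_idx)→1120, (C,merge)→1180, (F,hash)→1480, (C,nl_idx)→1500 …(+2); best=680 via (C,hash)
  {CE}: card=400; try (C,hash)→680, (E,nl_idx)→720, (C,nl_idx)→1100, (E,merge)→1120, (C,merge)→1180, (E,hash)→1480 …(+2); best=680 via (C,hash)
  {BDF}: card=100; try (F,nl_idx)→1240, (F,merge)→1920, (F,hash)→2420, (F,nl)→3000, (D,merge)→5060, (D,hash)→7560 …(+1); best=1240 via (F,nl_idx)
  {BCF}: card=800; try (C,hash)→840, (C,merge)→1340, (C,nl_idx)→1660, (B,hash)→1680, (C,nl)→4260, (B,merge)→9600 …(+1); best=840 via (C,hash)
  {CEF}: card=8000; try (F,hash)→2480, (E,hash)→2880, (F,merge)→5480, (E,merge)→10280, (F,nl_idx)→11480, (E,nl_idx)→14280 …(+2); best=2480 via (F,hash)
  {BCDF}: card=800; try (C,hash)→1820, (C,merge)→2320, (C,nl_idx)→2640, (C,nl)→5240, (D,hash)→8840, (D,merge)→13640 …(+1); best=1820 via (C,hash)
  {BCEF}: card=8000; try (E,hash)→3040, (E,merge)→10440, (B,hash)→10680, (E,nl_idx)→14440, (E,nl)→80840, (B,merge)→114600 …(+1); best=3040 via (E,hash)
  {BCDEF}: card=8000; try (E,hash)→4020, (E,merge)→11420, (E,nl_idx)→15420, (D,hash)→18240, (E,nl)→81820, (D,merge)→119040 …(+1); best=4020 via (E,hash)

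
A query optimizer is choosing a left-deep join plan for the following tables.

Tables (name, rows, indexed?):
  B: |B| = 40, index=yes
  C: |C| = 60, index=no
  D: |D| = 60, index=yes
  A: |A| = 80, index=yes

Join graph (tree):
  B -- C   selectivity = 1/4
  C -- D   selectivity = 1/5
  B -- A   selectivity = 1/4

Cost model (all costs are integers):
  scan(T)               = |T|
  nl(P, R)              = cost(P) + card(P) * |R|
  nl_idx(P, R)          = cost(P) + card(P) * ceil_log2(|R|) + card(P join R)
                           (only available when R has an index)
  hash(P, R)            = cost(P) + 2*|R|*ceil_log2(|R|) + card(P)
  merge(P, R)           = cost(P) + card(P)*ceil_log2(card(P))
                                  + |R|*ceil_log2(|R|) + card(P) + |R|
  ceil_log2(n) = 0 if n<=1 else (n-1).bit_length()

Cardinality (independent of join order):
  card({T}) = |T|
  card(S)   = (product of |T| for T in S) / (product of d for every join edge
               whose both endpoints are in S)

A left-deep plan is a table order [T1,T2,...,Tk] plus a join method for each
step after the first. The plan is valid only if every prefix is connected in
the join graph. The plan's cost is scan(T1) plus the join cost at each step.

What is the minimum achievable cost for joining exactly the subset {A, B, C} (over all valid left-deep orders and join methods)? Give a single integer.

Selinger DP over subsets of {A,B,C}:
  {B}: scan cost=40, card=40
  {C}: scan cost=60, card=60
  {A}: scan cost=80, card=80
  {BC}: card=600; try (B,hash)→600, (C,merge)→740, (B,merge)→760, (C,hash)→800, (B,nl_idx)→1020, (C,nl)→2440 …(+1); best=600 via (B,hash)
  {AB}: card=800; try (B,hash)→640, (A,merge)→960, (B,merge)→1000, (A,nl_idx)→1120, (A,hash)→1200, (B,nl_idx)→1360 …(+2); best=640 via (B,hash)
  {ABC}: card=12000; try (C,hash)→2160, (A,hash)→2320, (A,merge)→7840, (C,merge)→9860, (A,nl_idx)→16800, (A,nl)→48600 …(+1); best=2160 via (C,hash)

2160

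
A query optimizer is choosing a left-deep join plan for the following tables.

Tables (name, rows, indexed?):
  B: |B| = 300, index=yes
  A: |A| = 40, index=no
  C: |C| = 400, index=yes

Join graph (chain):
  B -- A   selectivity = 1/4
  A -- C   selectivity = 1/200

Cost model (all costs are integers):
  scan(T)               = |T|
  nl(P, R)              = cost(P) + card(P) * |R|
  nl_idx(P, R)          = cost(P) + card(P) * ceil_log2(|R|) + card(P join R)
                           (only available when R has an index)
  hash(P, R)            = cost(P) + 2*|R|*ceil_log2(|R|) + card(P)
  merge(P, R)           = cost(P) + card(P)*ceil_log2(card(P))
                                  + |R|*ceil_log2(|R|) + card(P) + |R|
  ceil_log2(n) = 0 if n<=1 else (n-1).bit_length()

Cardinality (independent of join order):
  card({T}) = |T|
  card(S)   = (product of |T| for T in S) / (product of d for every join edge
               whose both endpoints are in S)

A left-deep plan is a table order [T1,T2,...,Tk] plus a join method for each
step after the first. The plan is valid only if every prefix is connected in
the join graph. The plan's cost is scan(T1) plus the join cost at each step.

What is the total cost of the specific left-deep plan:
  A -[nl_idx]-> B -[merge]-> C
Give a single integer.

step 1: scan A: cost=40, card=40
step 2: join B via nl_idx
    card(P join B) = 40*300/(4) = 3000
    cost = 40 + 40*9 + 3000 = 3400
step 3: join C via merge
    card(P join C) = 3000*400/(200) = 6000
    cost = 3400 + 3000*12 + 400*9 + 3000 + 400 = 46400

46400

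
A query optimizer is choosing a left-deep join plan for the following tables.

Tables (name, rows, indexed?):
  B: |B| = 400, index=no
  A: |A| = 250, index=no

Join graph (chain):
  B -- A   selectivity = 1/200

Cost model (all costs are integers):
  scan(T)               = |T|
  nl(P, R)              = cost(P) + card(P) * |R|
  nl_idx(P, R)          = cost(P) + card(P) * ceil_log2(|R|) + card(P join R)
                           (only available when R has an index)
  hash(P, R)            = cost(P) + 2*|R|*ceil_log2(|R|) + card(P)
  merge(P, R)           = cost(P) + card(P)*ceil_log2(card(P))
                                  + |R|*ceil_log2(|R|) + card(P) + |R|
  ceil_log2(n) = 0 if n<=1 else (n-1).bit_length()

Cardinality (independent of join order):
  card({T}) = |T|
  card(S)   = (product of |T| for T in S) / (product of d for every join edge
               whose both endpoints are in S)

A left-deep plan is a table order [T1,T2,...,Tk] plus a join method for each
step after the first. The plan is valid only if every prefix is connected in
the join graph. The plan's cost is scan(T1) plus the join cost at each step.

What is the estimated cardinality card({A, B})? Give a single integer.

Tables in S: A(250), B(400)
Edges inside S: B-A(d=200)
numerator = 250 * 400 = 100000
denominator = 200 = 200
card(S) = 100000 / 200 = 500

500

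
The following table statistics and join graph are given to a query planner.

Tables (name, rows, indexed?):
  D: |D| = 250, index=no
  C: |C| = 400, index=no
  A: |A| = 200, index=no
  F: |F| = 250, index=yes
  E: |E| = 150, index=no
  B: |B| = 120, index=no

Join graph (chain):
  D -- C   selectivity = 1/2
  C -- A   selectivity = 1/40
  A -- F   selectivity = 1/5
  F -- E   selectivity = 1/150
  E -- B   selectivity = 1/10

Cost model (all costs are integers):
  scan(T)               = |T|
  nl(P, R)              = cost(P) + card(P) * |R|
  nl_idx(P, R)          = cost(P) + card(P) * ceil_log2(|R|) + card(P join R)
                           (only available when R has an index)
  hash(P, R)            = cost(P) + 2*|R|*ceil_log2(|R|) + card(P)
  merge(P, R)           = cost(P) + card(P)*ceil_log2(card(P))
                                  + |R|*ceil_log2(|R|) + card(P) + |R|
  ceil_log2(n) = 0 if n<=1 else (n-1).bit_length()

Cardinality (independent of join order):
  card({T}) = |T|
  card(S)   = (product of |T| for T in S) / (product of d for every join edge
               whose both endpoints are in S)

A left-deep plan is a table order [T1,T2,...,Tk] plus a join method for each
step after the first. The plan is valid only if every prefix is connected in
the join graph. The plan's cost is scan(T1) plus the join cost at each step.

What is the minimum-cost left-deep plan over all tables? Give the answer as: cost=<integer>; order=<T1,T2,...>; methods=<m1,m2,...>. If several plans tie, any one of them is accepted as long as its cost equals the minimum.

cost=1327930; order=E,F,A,C,B,D; methods=nl_idx,hash,hash,hash,hash

Selinger DP (subsets sized 1..n):
  {D}: scan cost=250, card=250
  {C}: scan cost=400, card=400
  {A}: scan cost=200, card=200
  {F}: scan cost=250, card=250
  {E}: scan cost=150, card=150
  {B}: scan cost=120, card=120
  {CD}: card=50000; try (D,hash)→4800, (C,merge)→6500, (D,merge)→6650, (C,hash)→7700, (C,nl)→100250, (D,nl)→100400; best=4800 via (D,hash)
  {AC}: card=2000; try (A,hash)→4000, (C,merge)→6000, (A,merge)→6200, (C,hash)→7600, (C,nl)→80200, (A,nl)→80400; best=4000 via (A,hash)
  {AF}: card=10000; try (A,hash)→3700, (F,merge)→4250, (A,merge)→4300, (F,hash)→4400, (F,nl_idx)→11800, (F,nl)→50200 …(+1); best=3700 via (A,hash)
  {EF}: card=250; try (F,nl_idx)→1600, (E,hash)→2900, (F,merge)→3750, (E,merge)→3850, (F,hash)→4300, (F,nl)→37650 …(+1); best=1600 via (F,nl_idx)
  {BE}: card=1800; try (B,hash)→1980, (E,merge)→2430, (B,merge)→2460, (E,hash)→2640, (E,nl)→18120, (B,nl)→18150; best=1980 via (B,hash)
  {ACD}: card=250000; try (D,hash)→10000, (D,merge)→30250, (A,hash)→58000, (D,nl)→504000, (A,merge)→856600, (A,nl)→10004800; best=10000 via (D,hash)
  {ACF}: card=100000; try (F,hash)→10000, (C,hash)→20900, (F,merge)→30250, (F,nl_idx)→120000, (C,merge)→157700, (F,nl)→504000 …(+1); best=10000 via (F,hash)
  {AEF}: card=10000; try (A,hash)→5050, (A,merge)→5650, (E,hash)→16100, (A,nl)→51600, (E,merge)→155050, (E,nl)→1503700; best=5050 via (A,hash)
  {BEF}: card=3000; try (B,hash)→3530, (B,merge)→4810, (F,hash)→7780, (F,nl_idx)→19380, (F,merge)→25830, (B,nl)→31600 …(+1); best=3530 via (B,hash)
  {ACDF}: card=12500000; try (D,hash)→114000, (F,hash)→264000, (D,merge)→1812250, (F,merge)→4762250, (F,nl_idx)→14510000, (D,nl)→25010000 …(+1); best=114000 via (D,hash)
  {ACEF}: card=100000; try (C,hash)→22250, (E,hash)→112400, (C,merge)→159050, (E,merge)→1811350, (C,nl)→4005050, (E,nl)→15010000; best=22250 via (C,hash)
  {ABEF}: card=120000; try (A,hash)→9730, (B,hash)→16730, (A,merge)→44330, (B,merge)→156010, (A,nl)→603530, (B,nl)→1205050; best=9730 via (A,hash)
  {ACDEF}: card=12500000; try (D,hash)→126250, (D,merge)→1824500, (E,hash)→12616400, (D,nl)→25022250, (E,merge)→312615350, (E,nl)→1875114000; best=126250 via (D,hash)
  {ABCEF}: card=1200000; try (B,hash)→123930, (C,hash)→136930, (B,merge)→1823210, (C,merge)→2173730, (B,nl)→12022250, (C,nl)→48009730; best=123930 via (B,hash)
  {ABCDEF}: card=150000000; try (D,hash)→1327930, (B,hash)→12627930, (D,merge)→26526180, (D,nl)→300123930, (B,merge)→312627210, (B,nl)→1500126250; best=1327930 via (D,hash)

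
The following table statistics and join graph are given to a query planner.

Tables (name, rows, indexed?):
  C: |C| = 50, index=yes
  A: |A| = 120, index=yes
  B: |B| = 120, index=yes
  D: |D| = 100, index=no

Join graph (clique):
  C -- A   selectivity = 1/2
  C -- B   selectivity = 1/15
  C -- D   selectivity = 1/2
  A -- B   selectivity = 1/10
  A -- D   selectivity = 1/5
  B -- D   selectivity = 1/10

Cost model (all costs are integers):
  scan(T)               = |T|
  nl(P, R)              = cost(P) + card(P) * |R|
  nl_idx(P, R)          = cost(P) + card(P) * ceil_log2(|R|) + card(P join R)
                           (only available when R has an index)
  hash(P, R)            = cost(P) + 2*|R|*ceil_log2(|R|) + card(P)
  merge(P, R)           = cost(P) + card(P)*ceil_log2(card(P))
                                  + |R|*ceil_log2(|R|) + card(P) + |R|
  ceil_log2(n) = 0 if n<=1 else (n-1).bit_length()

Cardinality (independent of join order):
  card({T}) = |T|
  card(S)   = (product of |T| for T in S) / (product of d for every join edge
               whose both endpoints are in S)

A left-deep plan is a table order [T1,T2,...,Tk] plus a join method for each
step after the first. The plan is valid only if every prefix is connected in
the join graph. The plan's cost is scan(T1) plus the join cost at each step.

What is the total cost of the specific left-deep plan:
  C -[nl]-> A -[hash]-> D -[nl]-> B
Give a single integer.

step 1: scan C: cost=50, card=50
step 2: join A via nl
    card(P join A) = 50*120/(2) = 3000
    cost = 50 + 50*120 = 6050
step 3: join D via hash
    card(P join D) = 3000*100/(2*5) = 30000
    cost = 6050 + 2*100*7 + 3000 = 10450
step 4: join B via nl
    card(P join B) = 30000*120/(15*10*10) = 2400
    cost = 10450 + 30000*120 = 3610450

3610450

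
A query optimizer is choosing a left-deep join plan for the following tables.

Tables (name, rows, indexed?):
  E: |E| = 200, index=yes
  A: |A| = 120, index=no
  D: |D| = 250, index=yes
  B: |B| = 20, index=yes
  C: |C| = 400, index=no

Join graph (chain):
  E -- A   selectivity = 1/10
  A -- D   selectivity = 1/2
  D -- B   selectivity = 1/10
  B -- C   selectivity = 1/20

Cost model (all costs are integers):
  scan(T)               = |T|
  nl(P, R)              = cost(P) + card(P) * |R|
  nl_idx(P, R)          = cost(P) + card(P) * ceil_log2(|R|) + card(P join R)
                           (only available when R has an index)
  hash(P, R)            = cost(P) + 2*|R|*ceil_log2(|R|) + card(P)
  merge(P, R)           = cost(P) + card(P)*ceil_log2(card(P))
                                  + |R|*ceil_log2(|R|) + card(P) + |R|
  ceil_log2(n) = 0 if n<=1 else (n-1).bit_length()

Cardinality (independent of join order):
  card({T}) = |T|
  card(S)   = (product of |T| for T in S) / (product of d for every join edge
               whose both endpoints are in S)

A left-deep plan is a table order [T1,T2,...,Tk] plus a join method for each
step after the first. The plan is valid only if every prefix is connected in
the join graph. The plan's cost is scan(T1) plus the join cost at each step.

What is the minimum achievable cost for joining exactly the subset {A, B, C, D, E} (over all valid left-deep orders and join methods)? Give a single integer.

Selinger DP over subsets of {A,B,C,D,E}:
  {E}: scan cost=200, card=200
  {A}: scan cost=120, card=120
  {D}: scan cost=250, card=250
  {B}: scan cost=20, card=20
  {C}: scan cost=400, card=400
  {AE}: card=2400; try (A,hash)→2080, (E,merge)→2880, (A,merge)→2960, (E,hash)→3440, (E,nl_idx)→3480, (E,nl)→24120 …(+1); best=2080 via (A,hash)
  {AD}: card=15000; try (A,hash)→2180, (D,merge)→3330, (A,merge)→3460, (D,hash)→4240, (D,nl_idx)→16080, (D,nl)→30120 …(+1); best=2180 via (A,hash)
  {BD}: card=500; try (D,nl_idx)→680, (B,hash)→700, (B,nl_idx)→2000, (D,merge)→2390, (B,merge)→2620, (D,hash)→4040 …(+2); best=680 via (D,nl_idx)
  {BC}: card=400; try (B,hash)→1000, (B,nl_idx)→2800, (C,merge)→4140, (B,merge)→4520, (C,hash)→7240, (C,nl)→8020 …(+1); best=1000 via (B,hash)
  {ADE}: card=300000; try (D,hash)→8480, (E,hash)→20380, (D,merge)→35530, (E,merge)→228980, (D,nl_idx)→321280, (E,nl_idx)→422180 …(+2); best=8480 via (D,hash)
  {ABD}: card=30000; try (A,hash)→2860, (A,merge)→6640, (B,hash)→17380, (A,nl)→60680, (B,nl_idx)→107180, (B,merge)→227300 …(+1); best=2860 via (A,hash)
  {BCD}: card=10000; try (D,hash)→5400, (D,merge)→7250, (C,hash)→8380, (C,merge)→9680, (D,nl_idx)→14200, (D,nl)→101000 …(+1); best=5400 via (D,hash)
  {ABDE}: card=600000; try (E,hash)→36060, (B,hash)→308680, (E,merge)→484660, (E,nl_idx)→842860, (B,nl_idx)→2108480, (E,nl)→6002860 …(+2); best=36060 via (E,hash)
  {ABCD}: card=600000; try (A,hash)→17080, (C,hash)→40060, (A,merge)→156360, (C,merge)→486860, (A,nl)→1205400, (C,nl)→12002860; best=17080 via (A,hash)
  {ABCDE}: card=12000000; try (E,hash)→620280, (C,hash)→643260, (E,merge)→12618880, (C,merge)→12640060, (E,nl_idx)→16817080, (E,nl)→120017080 …(+1); best=620280 via (E,hash)

620280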